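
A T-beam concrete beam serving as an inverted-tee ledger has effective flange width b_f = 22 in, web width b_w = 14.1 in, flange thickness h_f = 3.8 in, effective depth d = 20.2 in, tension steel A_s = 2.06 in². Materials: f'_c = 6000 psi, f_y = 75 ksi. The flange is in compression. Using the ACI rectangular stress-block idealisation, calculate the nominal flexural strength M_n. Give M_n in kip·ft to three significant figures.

Tension: T = A_s f_y = 2.06 × 75 = 154.5 kips.
Try a within the flange: a = T/(0.85 f'_c b_f) = 154.5/(0.85 × 6 × 22) = 1.377 in.
Since a = 1.377 ≤ h_f = 3.8 in, the stress block lies entirely in the flange; analyse as a rectangular beam of width b_f.
M_n = T(d − a/2) = 154.5 × (20.2 − 0.6885) = 3014.5 kip·in.
M_n = 3014.5/12 = 251.21 kip·ft.

M_n ≈ 251 kip·ft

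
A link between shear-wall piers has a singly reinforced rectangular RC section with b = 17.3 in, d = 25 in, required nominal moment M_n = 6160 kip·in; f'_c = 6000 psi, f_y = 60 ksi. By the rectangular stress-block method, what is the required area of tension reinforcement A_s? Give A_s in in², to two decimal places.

A_s ≈ 4.37 in²

From M_n = 0.85 f'_c a b (d − a/2):
a = d − √(d² − 2M_n/(0.85 f'_c b)) = 25 − √(25² − 2 × 6160/(0.85 × 6 × 17.3)) = 2.969 in.
A_s = 0.85 f'_c a b / f_y = 0.85 × 6 × 2.969 × 17.3 / 60 = 4.366 in².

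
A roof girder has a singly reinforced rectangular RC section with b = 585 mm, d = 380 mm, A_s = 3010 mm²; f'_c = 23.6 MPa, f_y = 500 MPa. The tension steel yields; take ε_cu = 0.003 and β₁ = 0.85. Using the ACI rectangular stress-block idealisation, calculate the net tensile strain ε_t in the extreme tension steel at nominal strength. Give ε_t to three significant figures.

a = A_s f_y/(0.85 f'_c b) = 128.25 mm.
β₁ = 0.85, so c = a/β₁ = 128.25/0.85 = 150.88 mm.
From the linear strain diagram with ε_cu = 0.003: ε_t = 0.003 (d − c)/c = 0.003 × (380 − 150.88)/150.88 = 0.00456.
ε_t is between 0.004 and 0.005 — transition zone.

ε_t ≈ 0.00456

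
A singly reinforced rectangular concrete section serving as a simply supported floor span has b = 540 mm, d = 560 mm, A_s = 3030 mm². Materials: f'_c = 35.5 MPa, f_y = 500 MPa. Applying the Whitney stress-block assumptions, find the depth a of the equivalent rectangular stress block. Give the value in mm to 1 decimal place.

T = A_s f_y = 3030 × 500 = 1515000 N = 1515 kN.
Setting C = 0.85 f'_c a b equal to T: a = 1515000/(0.85 × 35.5 × 540) = 93.0 mm.

a ≈ 93.0 mm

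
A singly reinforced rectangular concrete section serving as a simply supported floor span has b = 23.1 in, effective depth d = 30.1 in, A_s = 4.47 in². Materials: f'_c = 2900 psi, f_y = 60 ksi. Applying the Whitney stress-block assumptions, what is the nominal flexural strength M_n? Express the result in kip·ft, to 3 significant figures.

T = A_s f_y = 4.47 × 60 = 268.2 kips.
a = T/(0.85 f'_c b) = 268.2/(0.85 × 2.9 × 23.1) = 4.710 in.
M_n = T(d − a/2) = 268.2 × (30.1 − 2.355) = 7441.2 kip·in = 7441.2/12 = 620.10 kip·ft.

M_n ≈ 620 kip·ft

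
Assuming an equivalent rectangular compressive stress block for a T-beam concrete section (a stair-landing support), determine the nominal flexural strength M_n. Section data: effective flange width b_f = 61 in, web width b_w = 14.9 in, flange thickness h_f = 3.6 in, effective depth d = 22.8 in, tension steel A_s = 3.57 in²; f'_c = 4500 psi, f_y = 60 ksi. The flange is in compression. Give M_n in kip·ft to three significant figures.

Tension: T = A_s f_y = 3.57 × 60 = 214.2 kips.
Try a within the flange: a = T/(0.85 f'_c b_f) = 214.2/(0.85 × 4.5 × 61) = 0.918 in.
Since a = 0.918 ≤ h_f = 3.6 in, the stress block lies entirely in the flange; analyse as a rectangular beam of width b_f.
M_n = T(d − a/2) = 214.2 × (22.8 − 0.459) = 4785.4 kip·in.
M_n = 4785.4/12 = 398.78 kip·ft.

M_n ≈ 399 kip·ft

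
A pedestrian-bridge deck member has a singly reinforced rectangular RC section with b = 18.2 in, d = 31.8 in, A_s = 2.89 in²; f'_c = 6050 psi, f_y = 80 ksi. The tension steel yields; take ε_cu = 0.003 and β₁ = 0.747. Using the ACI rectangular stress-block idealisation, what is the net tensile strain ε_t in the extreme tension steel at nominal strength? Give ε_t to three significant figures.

ε_t ≈ 0.0258

a = A_s f_y/(0.85 f'_c b) = 2.470 in.
β₁ = 0.747, so c = a/β₁ = 2.470/0.747 = 3.307 in.
From the linear strain diagram with ε_cu = 0.003: ε_t = 0.003 (d − c)/c = 0.003 × (31.8 − 3.307)/3.307 = 0.0258.
Since ε_t ≥ 0.005, the section is tension-controlled.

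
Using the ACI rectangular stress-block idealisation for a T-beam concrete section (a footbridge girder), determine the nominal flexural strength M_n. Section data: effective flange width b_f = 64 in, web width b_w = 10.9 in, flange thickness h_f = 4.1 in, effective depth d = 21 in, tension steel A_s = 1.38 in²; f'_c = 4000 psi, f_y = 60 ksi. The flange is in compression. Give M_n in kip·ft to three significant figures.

Tension: T = A_s f_y = 1.38 × 60 = 82.8 kips.
Try a within the flange: a = T/(0.85 f'_c b_f) = 82.8/(0.85 × 4 × 64) = 0.381 in.
Since a = 0.381 ≤ h_f = 4.1 in, the stress block lies entirely in the flange; analyse as a rectangular beam of width b_f.
M_n = T(d − a/2) = 82.8 × (21 − 0.1905) = 1723.0 kip·in.
M_n = 1723.0/12 = 143.58 kip·ft.

M_n ≈ 144 kip·ft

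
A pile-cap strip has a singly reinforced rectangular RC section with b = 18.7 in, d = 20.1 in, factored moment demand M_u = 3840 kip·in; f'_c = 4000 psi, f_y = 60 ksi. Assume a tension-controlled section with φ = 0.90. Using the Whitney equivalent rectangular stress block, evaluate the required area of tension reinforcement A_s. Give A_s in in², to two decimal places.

M_n = M_u/φ = 3840/0.90 = 4266.67 kip·in.
From M_n = 0.85 f'_c a b (d − a/2):
a = d − √(d² − 2M_n/(0.85 f'_c b)) = 20.1 − √(20.1² − 2 × 4266.67/(0.85 × 4 × 18.7)) = 3.675 in.
A_s = 0.85 f'_c a b / f_y = 0.85 × 4 × 3.675 × 18.7 / 60 = 3.894 in².

A_s ≈ 3.89 in²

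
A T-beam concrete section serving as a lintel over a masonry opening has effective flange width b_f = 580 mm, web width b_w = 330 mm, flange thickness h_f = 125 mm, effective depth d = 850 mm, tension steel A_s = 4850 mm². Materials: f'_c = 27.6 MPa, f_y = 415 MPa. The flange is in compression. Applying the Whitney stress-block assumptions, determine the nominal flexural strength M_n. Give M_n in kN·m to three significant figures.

M_n ≈ 1560 kN·m

Tension: T = A_s f_y = 4850 × 415 = 2012750 N.
Try a within the flange: a = T/(0.85 f'_c b_f) = 2012750/(0.85 × 27.6 × 580) = 147.92 mm.
a = 147.92 > h_f = 125 mm: the block extends into the web. Split into flange-overhang and web parts.
C_f = 0.85 f'_c (b_f − b_w) h_f = 0.85 × 27.6 × (580 − 330) × 125 = 733125 N.
Remaining web compression depth: a_w = (T − C_f)/(0.85 f'_c b_w) = (2012750 − 733125)/(0.85 × 27.6 × 330) = 165.29 mm.
M_n = C_f(d − h_f/2) + (T − C_f)(d − a_w/2) = 733125 × (850 − 62.5) + 1279625 × (850 − 82.645) = 577.34 + 981.93 = 1559.27 × 10⁶ N·mm.
M_n = 1559.27 kN·m.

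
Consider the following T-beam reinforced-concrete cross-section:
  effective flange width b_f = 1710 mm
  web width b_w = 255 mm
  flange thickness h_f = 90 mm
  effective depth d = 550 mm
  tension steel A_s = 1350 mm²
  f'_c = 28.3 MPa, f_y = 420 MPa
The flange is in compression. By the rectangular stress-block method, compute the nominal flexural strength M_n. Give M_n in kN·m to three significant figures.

Tension: T = A_s f_y = 1350 × 420 = 567000 N.
Try a within the flange: a = T/(0.85 f'_c b_f) = 567000/(0.85 × 28.3 × 1710) = 13.78 mm.
Since a = 13.78 ≤ h_f = 90 mm, the stress block lies entirely in the flange; analyse as a rectangular beam of width b_f.
M_n = T(d − a/2) = 567000 × (550 − 6.89) = 307.94 × 10⁶ N·mm.
M_n = 307.94 kN·m.

M_n ≈ 308 kN·m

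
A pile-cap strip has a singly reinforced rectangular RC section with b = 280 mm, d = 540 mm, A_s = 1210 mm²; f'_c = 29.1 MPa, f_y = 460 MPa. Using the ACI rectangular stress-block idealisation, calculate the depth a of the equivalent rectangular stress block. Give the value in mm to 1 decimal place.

a ≈ 80.4 mm

T = A_s f_y = 1210 × 460 = 556600 N = 556.6 kN.
Setting C = 0.85 f'_c a b equal to T: a = 556600/(0.85 × 29.1 × 280) = 80.4 mm.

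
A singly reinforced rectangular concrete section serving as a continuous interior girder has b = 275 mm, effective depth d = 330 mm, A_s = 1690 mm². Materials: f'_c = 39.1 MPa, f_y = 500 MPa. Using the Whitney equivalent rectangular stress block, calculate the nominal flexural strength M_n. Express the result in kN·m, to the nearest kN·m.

M_n ≈ 240 kN·m

T = A_s f_y = 1690 × 500 = 845000 N = 845 kN.
From C = T: a = T/(0.85 f'_c b) = 845000/(0.85 × 39.1 × 275) = 92.45 mm.
M_n = T(d − a/2) = 845 kN × (330 − 46.225) mm = 239.79 kN·m.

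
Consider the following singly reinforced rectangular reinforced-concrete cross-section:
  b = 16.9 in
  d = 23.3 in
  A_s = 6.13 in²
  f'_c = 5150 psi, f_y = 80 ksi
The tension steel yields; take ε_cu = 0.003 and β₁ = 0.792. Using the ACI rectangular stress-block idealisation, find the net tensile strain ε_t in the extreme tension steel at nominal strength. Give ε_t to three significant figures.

a = A_s f_y/(0.85 f'_c b) = 6.629 in.
β₁ = 0.792, so c = a/β₁ = 6.629/0.792 = 8.370 in.
From the linear strain diagram with ε_cu = 0.003: ε_t = 0.003 (d − c)/c = 0.003 × (23.3 − 8.370)/8.370 = 0.00535.
Since ε_t ≥ 0.005, the section is tension-controlled.

ε_t ≈ 0.00535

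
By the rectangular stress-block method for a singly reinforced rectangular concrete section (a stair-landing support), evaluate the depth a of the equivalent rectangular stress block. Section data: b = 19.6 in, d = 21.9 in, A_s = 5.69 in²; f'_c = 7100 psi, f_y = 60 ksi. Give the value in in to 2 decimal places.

T = A_s f_y = 5.69 × 60 = 341.4 kips.
a = T/(0.85 f'_c b) = 341.4/(0.85 × 7.1 × 19.6) = 2.89 in.

a ≈ 2.89 in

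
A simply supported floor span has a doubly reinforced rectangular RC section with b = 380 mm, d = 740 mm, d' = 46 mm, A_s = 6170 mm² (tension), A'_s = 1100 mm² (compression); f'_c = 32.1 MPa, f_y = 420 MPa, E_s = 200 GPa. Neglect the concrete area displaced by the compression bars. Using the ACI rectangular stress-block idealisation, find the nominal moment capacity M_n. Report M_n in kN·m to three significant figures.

Assume both tension and compression steel yield.
Net tension couple steel: A_s − A'_s = 5070 mm².
a = (A_s − A'_s) f_y / (0.85 f'_c b) = 2129400/(0.85 × 32.1 × 380) = 205.38 mm.
c = a/β₁ = 205.38/0.821 = 250.16 mm; ε'_s = 0.003(c − d')/c = 0.0024 ≥ f_y/E_s = 0.0021, so compression steel does yield.
M_n = (A_s − A'_s) f_y (d − a/2) + A'_s f_y (d − d') = [2129400 × (740 − 102.69) + 462000 × (740 − 46)] × 10⁻⁶ = 1357.09 + 320.63 = 1677.72 kN·m.

M_n ≈ 1680 kN·m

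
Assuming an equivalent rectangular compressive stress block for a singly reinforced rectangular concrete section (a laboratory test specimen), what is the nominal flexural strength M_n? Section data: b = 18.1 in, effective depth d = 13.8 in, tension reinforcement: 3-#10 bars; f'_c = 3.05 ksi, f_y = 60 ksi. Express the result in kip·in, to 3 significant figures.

M_n ≈ 2600 kip·in

A_s = 3 × 1.27 = 3.81 in².
T = A_s f_y = 3.81 × 60 = 228.6 kips.
a = T/(0.85 f'_c b) = 228.6/(0.85 × 3.05 × 18.1) = 4.872 in.
M_n = T(d − a/2) = 228.6 × (13.8 − 2.436) = 2597.8 kip·in.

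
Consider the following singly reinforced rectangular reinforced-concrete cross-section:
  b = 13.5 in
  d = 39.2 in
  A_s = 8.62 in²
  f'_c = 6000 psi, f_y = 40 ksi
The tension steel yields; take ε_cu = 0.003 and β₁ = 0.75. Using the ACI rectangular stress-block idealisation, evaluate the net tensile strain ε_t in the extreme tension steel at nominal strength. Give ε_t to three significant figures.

ε_t ≈ 0.0146

a = A_s f_y/(0.85 f'_c b) = 5.008 in.
β₁ = 0.75, so c = a/β₁ = 5.008/0.75 = 6.677 in.
From the linear strain diagram with ε_cu = 0.003: ε_t = 0.003 (d − c)/c = 0.003 × (39.2 − 6.677)/6.677 = 0.0146.
Since ε_t ≥ 0.005, the section is tension-controlled.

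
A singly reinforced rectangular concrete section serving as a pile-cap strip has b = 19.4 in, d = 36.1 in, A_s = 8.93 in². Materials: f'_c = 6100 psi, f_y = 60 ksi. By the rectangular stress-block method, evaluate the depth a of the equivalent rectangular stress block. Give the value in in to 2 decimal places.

a ≈ 5.33 in

T = A_s f_y = 8.93 × 60 = 535.8 kips.
a = T/(0.85 f'_c b) = 535.8/(0.85 × 6.1 × 19.4) = 5.33 in.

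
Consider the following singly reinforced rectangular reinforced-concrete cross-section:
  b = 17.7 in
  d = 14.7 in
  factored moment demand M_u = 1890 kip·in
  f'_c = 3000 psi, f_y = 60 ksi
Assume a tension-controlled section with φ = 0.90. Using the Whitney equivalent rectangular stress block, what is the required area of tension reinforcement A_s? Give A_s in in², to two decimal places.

M_n = M_u/φ = 1890/0.90 = 2100 kip·in.
From M_n = 0.85 f'_c a b (d − a/2):
a = d − √(d² − 2M_n/(0.85 f'_c b)) = 14.7 − √(14.7² − 2 × 2100/(0.85 × 3 × 17.7)) = 3.608 in.
A_s = 0.85 f'_c a b / f_y = 0.85 × 3 × 3.608 × 17.7 / 60 = 2.714 in².

A_s ≈ 2.71 in²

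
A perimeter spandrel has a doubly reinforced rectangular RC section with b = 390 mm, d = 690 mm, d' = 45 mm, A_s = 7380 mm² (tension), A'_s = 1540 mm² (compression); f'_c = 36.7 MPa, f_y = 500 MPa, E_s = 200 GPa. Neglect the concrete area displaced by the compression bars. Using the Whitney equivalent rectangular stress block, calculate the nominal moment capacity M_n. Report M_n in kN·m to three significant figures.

M_n ≈ 2160 kN·m

Assume both tension and compression steel yield.
Net tension couple steel: A_s − A'_s = 5840 mm².
a = (A_s − A'_s) f_y / (0.85 f'_c b) = 2920000/(0.85 × 36.7 × 390) = 240.01 mm.
c = a/β₁ = 240.01/0.788 = 304.58 mm; ε'_s = 0.003(c − d')/c = 0.0026 ≥ f_y/E_s = 0.0025, so compression steel does yield.
M_n = (A_s − A'_s) f_y (d − a/2) + A'_s f_y (d − d') = [2920000 × (690 − 120.005) + 770000 × (690 − 45)] × 10⁻⁶ = 1664.39 + 496.65 = 2161.04 kN·m.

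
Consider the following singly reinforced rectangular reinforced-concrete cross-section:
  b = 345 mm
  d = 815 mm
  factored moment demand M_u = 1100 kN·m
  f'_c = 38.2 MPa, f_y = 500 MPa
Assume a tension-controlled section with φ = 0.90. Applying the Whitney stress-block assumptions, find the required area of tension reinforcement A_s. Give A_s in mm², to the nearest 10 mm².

A_s ≈ 3300 mm²

M_n = M_u/φ = 1100/0.90 = 1222.22 kN·m.
With M_n = 0.85 f'_c a b (d − a/2), solve the quadratic for a:
a = d − √(d² − 2M_n/(0.85 f'_c b)) = 815 − √(815² − 2 × 1222.22×10⁶/(0.85 × 38.2 × 345)) = 147.16 mm.
A_s = 0.85 f'_c a b / f_y = 0.85 × 38.2 × 147.16 × 345 / 500 = 3297.0 mm².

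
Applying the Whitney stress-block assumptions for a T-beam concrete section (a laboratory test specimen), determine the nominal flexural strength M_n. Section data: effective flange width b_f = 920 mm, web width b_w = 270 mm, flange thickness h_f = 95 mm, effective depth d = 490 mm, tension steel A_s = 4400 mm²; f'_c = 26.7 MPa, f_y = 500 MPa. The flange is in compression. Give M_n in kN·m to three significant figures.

M_n ≈ 959 kN·m

Tension: T = A_s f_y = 4400 × 500 = 2200000 N.
Try a within the flange: a = T/(0.85 f'_c b_f) = 2200000/(0.85 × 26.7 × 920) = 105.37 mm.
a = 105.37 > h_f = 95 mm: the block extends into the web. Split into flange-overhang and web parts.
C_f = 0.85 f'_c (b_f − b_w) h_f = 0.85 × 26.7 × (920 − 270) × 95 = 1401416 N.
Remaining web compression depth: a_w = (T − C_f)/(0.85 f'_c b_w) = (2200000 − 1401416)/(0.85 × 26.7 × 270) = 130.32 mm.
M_n = C_f(d − h_f/2) + (T − C_f)(d − a_w/2) = 1401416 × (490 − 47.5) + 798584 × (490 − 65.16) = 620.13 + 339.27 = 959.40 × 10⁶ N·mm.
M_n = 959.40 kN·m.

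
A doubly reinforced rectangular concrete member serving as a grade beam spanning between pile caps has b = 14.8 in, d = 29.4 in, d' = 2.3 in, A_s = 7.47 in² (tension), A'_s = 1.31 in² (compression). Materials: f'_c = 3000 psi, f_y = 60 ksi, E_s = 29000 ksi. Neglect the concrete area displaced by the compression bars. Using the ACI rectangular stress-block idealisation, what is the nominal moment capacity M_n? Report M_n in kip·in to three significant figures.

Assume both steels yield.
a = (A_s − A'_s) f_y/(0.85 f'_c b) = (7.47 − 1.31) × 60/(0.85 × 3 × 14.8) = 9.793 in.
c = a/β₁ = 9.793/0.85 = 11.521 in; ε'_s = 0.003(c − d')/c = 0.0024 ≥ ε_y = 0.0021, so the compression steel yields.
M_n = (A_s − A'_s) f_y (d − a/2) + A'_s f_y (d − d') = 369.6 × (29.4 − 4.8965) + 78.6 × (29.4 − 2.3) = 9056.5 + 2130.1 = 11186.6 kip·in.

M_n ≈ 11200 kip·in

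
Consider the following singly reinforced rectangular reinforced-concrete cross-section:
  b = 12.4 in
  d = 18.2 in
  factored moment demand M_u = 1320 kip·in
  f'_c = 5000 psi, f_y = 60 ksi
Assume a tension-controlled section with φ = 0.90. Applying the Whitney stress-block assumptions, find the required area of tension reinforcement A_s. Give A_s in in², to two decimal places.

M_n = M_u/φ = 1320/0.90 = 1466.67 kip·in.
From M_n = 0.85 f'_c a b (d − a/2):
a = d − √(d² − 2M_n/(0.85 f'_c b)) = 18.2 − √(18.2² − 2 × 1466.67/(0.85 × 5 × 12.4)) = 1.599 in.
A_s = 0.85 f'_c a b / f_y = 0.85 × 5 × 1.599 × 12.4 / 60 = 1.404 in².

A_s ≈ 1.40 in²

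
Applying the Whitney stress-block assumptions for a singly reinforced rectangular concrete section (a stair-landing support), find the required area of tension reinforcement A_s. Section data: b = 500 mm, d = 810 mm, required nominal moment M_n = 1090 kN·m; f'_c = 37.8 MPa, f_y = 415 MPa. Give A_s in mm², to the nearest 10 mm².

A_s ≈ 3430 mm²

With M_n = 0.85 f'_c a b (d − a/2), solve the quadratic for a:
a = d − √(d² − 2M_n/(0.85 f'_c b)) = 810 − √(810² − 2 × 1090×10⁶/(0.85 × 37.8 × 500)) = 88.61 mm.
A_s = 0.85 f'_c a b / f_y = 0.85 × 37.8 × 88.61 × 500 / 415 = 3430.2 mm².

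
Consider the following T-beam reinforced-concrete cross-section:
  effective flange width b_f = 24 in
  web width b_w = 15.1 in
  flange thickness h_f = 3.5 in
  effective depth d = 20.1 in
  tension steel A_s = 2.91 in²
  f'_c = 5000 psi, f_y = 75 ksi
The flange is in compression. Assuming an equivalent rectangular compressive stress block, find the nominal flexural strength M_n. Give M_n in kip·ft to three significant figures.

Tension: T = A_s f_y = 2.91 × 75 = 218.25 kips.
Try a within the flange: a = T/(0.85 f'_c b_f) = 218.25/(0.85 × 5 × 24) = 2.140 in.
Since a = 2.140 ≤ h_f = 3.5 in, the stress block lies entirely in the flange; analyse as a rectangular beam of width b_f.
M_n = T(d − a/2) = 218.25 × (20.1 − 1.07) = 4153.3 kip·in.
M_n = 4153.3/12 = 346.11 kip·ft.

M_n ≈ 346 kip·ft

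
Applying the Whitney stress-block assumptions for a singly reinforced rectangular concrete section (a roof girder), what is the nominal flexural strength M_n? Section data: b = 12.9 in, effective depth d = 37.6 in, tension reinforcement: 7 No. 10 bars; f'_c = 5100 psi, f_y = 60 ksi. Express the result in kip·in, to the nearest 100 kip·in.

A_s = 7 × 1.27 = 8.89 in².
T = A_s f_y = 8.89 × 60 = 533.4 kips.
a = T/(0.85 f'_c b) = 533.4/(0.85 × 5.1 × 12.9) = 9.538 in.
M_n = T(d − a/2) = 533.4 × (37.6 − 4.769) = 17512.1 kip·in.

M_n ≈ 17500 kip·in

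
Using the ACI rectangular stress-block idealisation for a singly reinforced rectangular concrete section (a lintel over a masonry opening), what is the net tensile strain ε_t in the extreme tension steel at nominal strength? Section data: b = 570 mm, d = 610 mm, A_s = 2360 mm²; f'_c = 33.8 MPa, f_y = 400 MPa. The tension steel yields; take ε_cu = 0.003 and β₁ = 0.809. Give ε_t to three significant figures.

a = A_s f_y/(0.85 f'_c b) = 57.64 mm.
β₁ = 0.809, so c = a/β₁ = 57.64/0.809 = 71.25 mm.
From the linear strain diagram with ε_cu = 0.003: ε_t = 0.003 (d − c)/c = 0.003 × (610 − 71.25)/71.25 = 0.0227.
Since ε_t ≥ 0.005, the section is tension-controlled.

ε_t ≈ 0.0227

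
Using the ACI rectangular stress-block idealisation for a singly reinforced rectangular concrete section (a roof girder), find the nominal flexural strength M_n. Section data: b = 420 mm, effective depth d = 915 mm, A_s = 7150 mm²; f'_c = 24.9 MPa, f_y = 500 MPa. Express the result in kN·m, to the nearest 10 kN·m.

M_n ≈ 2550 kN·m

T = A_s f_y = 7150 × 500 = 3575000 N = 3575 kN.
From C = T: a = T/(0.85 f'_c b) = 3575000/(0.85 × 24.9 × 420) = 402.17 mm.
M_n = T(d − a/2) = 3575 kN × (915 − 201.085) mm = 2552.25 kN·m.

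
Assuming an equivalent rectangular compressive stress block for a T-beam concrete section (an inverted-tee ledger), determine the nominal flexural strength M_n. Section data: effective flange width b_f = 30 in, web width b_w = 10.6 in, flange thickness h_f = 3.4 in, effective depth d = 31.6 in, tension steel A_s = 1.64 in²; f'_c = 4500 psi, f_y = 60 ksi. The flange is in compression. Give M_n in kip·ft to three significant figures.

M_n ≈ 256 kip·ft

Tension: T = A_s f_y = 1.64 × 60 = 98.4 kips.
Try a within the flange: a = T/(0.85 f'_c b_f) = 98.4/(0.85 × 4.5 × 30) = 0.858 in.
Since a = 0.858 ≤ h_f = 3.4 in, the stress block lies entirely in the flange; analyse as a rectangular beam of width b_f.
M_n = T(d − a/2) = 98.4 × (31.6 − 0.429) = 3067.2 kip·in.
M_n = 3067.2/12 = 255.60 kip·ft.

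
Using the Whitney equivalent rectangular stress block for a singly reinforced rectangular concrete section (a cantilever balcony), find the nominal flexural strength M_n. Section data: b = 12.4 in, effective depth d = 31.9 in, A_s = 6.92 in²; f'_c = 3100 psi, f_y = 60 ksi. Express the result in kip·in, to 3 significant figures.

T = A_s f_y = 6.92 × 60 = 415.2 kips.
a = T/(0.85 f'_c b) = 415.2/(0.85 × 3.1 × 12.4) = 12.707 in.
M_n = T(d − a/2) = 415.2 × (31.9 − 6.3535) = 10606.9 kip·in.

M_n ≈ 10600 kip·in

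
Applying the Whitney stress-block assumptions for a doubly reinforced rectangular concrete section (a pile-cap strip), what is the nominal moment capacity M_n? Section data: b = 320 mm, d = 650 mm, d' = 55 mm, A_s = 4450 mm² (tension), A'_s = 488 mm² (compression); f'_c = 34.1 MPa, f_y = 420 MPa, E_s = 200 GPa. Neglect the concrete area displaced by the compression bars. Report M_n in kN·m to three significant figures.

Assume both tension and compression steel yield.
Net tension couple steel: A_s − A'_s = 3962 mm².
a = (A_s − A'_s) f_y / (0.85 f'_c b) = 1664040/(0.85 × 34.1 × 320) = 179.41 mm.
c = a/β₁ = 179.41/0.806 = 222.59 mm; ε'_s = 0.003(c − d')/c = 0.0023 ≥ f_y/E_s = 0.0021, so compression steel does yield.
M_n = (A_s − A'_s) f_y (d − a/2) + A'_s f_y (d − d') = [1664040 × (650 − 89.705) + 204960 × (650 − 55)] × 10⁻⁶ = 932.35 + 121.95 = 1054.30 kN·m.

M_n ≈ 1050 kN·m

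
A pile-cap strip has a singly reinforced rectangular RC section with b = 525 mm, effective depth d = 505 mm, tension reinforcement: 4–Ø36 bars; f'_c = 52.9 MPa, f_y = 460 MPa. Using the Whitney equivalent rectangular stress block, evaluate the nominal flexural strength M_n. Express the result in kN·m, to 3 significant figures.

M_n ≈ 872 kN·m

A_s = 4 × 1018 = 4072 mm².
T = A_s f_y = 4072 × 460 = 1873120 N = 1873.12 kN.
From C = T: a = T/(0.85 f'_c b) = 1873120/(0.85 × 52.9 × 525) = 79.35 mm.
M_n = T(d − a/2) = 1873.12 kN × (505 − 39.675) mm = 871.61 kN·m.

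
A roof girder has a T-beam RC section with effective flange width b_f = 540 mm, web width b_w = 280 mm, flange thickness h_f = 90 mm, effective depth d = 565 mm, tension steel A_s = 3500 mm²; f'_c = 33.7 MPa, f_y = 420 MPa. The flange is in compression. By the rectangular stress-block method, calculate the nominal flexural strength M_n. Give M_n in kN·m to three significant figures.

M_n ≈ 761 kN·m

Tension: T = A_s f_y = 3500 × 420 = 1470000 N.
Try a within the flange: a = T/(0.85 f'_c b_f) = 1470000/(0.85 × 33.7 × 540) = 95.03 mm.
a = 95.03 > h_f = 90 mm: the block extends into the web. Split into flange-overhang and web parts.
C_f = 0.85 f'_c (b_f − b_w) h_f = 0.85 × 33.7 × (540 − 280) × 90 = 670293 N.
Remaining web compression depth: a_w = (T − C_f)/(0.85 f'_c b_w) = (1470000 − 670293)/(0.85 × 33.7 × 280) = 99.71 mm.
M_n = C_f(d − h_f/2) + (T − C_f)(d − a_w/2) = 670293 × (565 − 45) + 799707 × (565 − 49.855) = 348.55 + 411.97 = 760.52 × 10⁶ N·mm.
M_n = 760.52 kN·m.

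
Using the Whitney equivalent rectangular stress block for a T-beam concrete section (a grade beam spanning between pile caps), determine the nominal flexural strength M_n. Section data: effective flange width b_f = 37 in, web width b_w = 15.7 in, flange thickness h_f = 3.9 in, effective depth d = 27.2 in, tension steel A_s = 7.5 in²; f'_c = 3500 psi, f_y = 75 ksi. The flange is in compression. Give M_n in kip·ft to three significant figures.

Tension: T = A_s f_y = 7.5 × 75 = 562.5 kips.
Try a within the flange: a = T/(0.85 f'_c b_f) = 562.5/(0.85 × 3.5 × 37) = 5.110 in.
a = 5.110 > h_f = 3.9 in: the block extends into the web. Split into flange-overhang and web parts.
C_f = 0.85 f'_c (b_f − b_w) h_f = 0.85 × 3.5 × (37 − 15.7) × 3.9 = 247.1 kips.
Remaining web compression depth: a_w = (T − C_f)/(0.85 f'_c b_w) = (562.5 − 247.1)/(0.85 × 3.5 × 15.7) = 6.753 in.
M_n = C_f(d − h_f/2) + (T − C_f)(d − a_w/2) = 247.1 × (27.2 − 1.95) + 315.4 × (27.2 − 3.3765) = 6239.3 + 7513.9 = 13753.2 kip·in.
M_n = 13753.2/12 = 1146.10 kip·ft.

M_n ≈ 1150 kip·ft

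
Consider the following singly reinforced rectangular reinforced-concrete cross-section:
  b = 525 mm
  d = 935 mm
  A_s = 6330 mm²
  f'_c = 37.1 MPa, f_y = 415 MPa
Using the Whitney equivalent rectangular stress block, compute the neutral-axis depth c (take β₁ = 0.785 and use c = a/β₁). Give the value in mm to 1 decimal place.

c ≈ 202.1 mm

T = A_s f_y = 6330 × 415 = 2626950 N = 2626.95 kN.
Setting C = 0.85 f'_c a b equal to T: a = 2626950/(0.85 × 37.1 × 525) = 158.672 mm.
With β₁ = 0.785, c = a/β₁ = 158.672/0.785 = 202.1 mm.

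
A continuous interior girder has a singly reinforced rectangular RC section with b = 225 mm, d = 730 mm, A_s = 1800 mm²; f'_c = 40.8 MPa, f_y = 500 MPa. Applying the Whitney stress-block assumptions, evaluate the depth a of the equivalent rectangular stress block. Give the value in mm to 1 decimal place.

T = A_s f_y = 1800 × 500 = 900000 N = 900 kN.
Setting C = 0.85 f'_c a b equal to T: a = 900000/(0.85 × 40.8 × 225) = 115.3 mm.

a ≈ 115.3 mm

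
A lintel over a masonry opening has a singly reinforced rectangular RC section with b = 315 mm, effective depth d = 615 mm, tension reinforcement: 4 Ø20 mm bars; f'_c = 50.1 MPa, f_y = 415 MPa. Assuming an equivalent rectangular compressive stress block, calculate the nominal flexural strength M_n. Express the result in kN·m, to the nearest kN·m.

M_n ≈ 310 kN·m

A_s = 4 × 314 = 1256 mm².
T = A_s f_y = 1256 × 415 = 521240 N = 521.24 kN.
From C = T: a = T/(0.85 f'_c b) = 521240/(0.85 × 50.1 × 315) = 38.86 mm.
M_n = T(d − a/2) = 521.24 kN × (615 − 19.43) mm = 310.43 kN·m.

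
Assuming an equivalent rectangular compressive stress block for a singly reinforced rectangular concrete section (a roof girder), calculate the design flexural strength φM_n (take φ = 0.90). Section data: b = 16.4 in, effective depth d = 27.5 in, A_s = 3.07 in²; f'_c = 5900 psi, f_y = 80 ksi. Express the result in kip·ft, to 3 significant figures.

φM_n ≈ 479 kip·ft

T = A_s f_y = 3.07 × 80 = 245.6 kips.
a = T/(0.85 f'_c b) = 245.6/(0.85 × 5.9 × 16.4) = 2.986 in.
M_n = T(d − a/2) = 245.6 × (27.5 − 1.493) = 6387.3 kip·in = 6387.3/12 = 532.28 kip·ft.
φM_n = 0.90 × 532.28 = 479.05 kip·ft.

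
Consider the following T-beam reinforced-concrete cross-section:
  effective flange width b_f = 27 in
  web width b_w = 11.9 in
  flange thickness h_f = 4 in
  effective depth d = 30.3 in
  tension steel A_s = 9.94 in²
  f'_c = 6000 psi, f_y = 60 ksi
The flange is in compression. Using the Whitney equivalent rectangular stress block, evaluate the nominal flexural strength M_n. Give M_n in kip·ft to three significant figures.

M_n ≈ 1400 kip·ft

Tension: T = A_s f_y = 9.94 × 60 = 596.4 kips.
Try a within the flange: a = T/(0.85 f'_c b_f) = 596.4/(0.85 × 6 × 27) = 4.331 in.
a = 4.331 > h_f = 4 in: the block extends into the web. Split into flange-overhang and web parts.
C_f = 0.85 f'_c (b_f − b_w) h_f = 0.85 × 6 × (27 − 11.9) × 4 = 308.0 kips.
Remaining web compression depth: a_w = (T − C_f)/(0.85 f'_c b_w) = (596.4 − 308.0)/(0.85 × 6 × 11.9) = 4.752 in.
M_n = C_f(d − h_f/2) + (T − C_f)(d − a_w/2) = 308.0 × (30.3 − 2) + 288.4 × (30.3 − 2.376) = 8716.4 + 8053.3 = 16769.7 kip·in.
M_n = 16769.7/12 = 1397.48 kip·ft.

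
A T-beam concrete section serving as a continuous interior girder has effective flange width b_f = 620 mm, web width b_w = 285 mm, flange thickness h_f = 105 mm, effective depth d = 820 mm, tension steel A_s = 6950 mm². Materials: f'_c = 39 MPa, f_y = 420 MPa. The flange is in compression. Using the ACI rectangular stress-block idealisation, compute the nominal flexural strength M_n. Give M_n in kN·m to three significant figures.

Tension: T = A_s f_y = 6950 × 420 = 2919000 N.
Try a within the flange: a = T/(0.85 f'_c b_f) = 2919000/(0.85 × 39 × 620) = 142.02 mm.
a = 142.02 > h_f = 105 mm: the block extends into the web. Split into flange-overhang and web parts.
C_f = 0.85 f'_c (b_f − b_w) h_f = 0.85 × 39 × (620 − 285) × 105 = 1166051 N.
Remaining web compression depth: a_w = (T − C_f)/(0.85 f'_c b_w) = (2919000 − 1166051)/(0.85 × 39 × 285) = 185.54 mm.
M_n = C_f(d − h_f/2) + (T − C_f)(d − a_w/2) = 1166051 × (820 − 52.5) + 1752949 × (820 − 92.77) = 894.94 + 1274.80 = 2169.74 × 10⁶ N·mm.
M_n = 2169.74 kN·m.

M_n ≈ 2170 kN·m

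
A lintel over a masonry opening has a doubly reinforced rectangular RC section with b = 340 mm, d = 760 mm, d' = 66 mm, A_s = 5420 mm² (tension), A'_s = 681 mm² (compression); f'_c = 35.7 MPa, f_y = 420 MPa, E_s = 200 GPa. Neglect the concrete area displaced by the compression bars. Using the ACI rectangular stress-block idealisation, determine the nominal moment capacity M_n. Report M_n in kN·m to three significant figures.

M_n ≈ 1520 kN·m

Assume both tension and compression steel yield.
Net tension couple steel: A_s − A'_s = 4739 mm².
a = (A_s − A'_s) f_y / (0.85 f'_c b) = 1990380/(0.85 × 35.7 × 340) = 192.92 mm.
c = a/β₁ = 192.92/0.795 = 242.67 mm; ε'_s = 0.003(c − d')/c = 0.0022 ≥ f_y/E_s = 0.0021, so compression steel does yield.
M_n = (A_s − A'_s) f_y (d − a/2) + A'_s f_y (d − d') = [1990380 × (760 − 96.46) + 286020 × (760 − 66)] × 10⁻⁶ = 1320.70 + 198.50 = 1519.20 kN·m.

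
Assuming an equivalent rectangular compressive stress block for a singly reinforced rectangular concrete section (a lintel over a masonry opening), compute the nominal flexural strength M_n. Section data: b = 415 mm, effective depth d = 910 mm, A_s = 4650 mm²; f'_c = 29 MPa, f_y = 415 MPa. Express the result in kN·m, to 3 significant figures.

M_n ≈ 1570 kN·m

T = A_s f_y = 4650 × 415 = 1929750 N = 1929.75 kN.
From C = T: a = T/(0.85 f'_c b) = 1929750/(0.85 × 29 × 415) = 188.64 mm.
M_n = T(d − a/2) = 1929.75 kN × (910 − 94.32) mm = 1574.06 kN·m.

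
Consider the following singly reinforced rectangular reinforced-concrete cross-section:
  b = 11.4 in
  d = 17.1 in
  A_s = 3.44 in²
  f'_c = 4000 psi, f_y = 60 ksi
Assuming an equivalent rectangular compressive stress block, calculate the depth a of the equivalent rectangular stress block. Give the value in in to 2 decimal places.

T = A_s f_y = 3.44 × 60 = 206.4 kips.
a = T/(0.85 f'_c b) = 206.4/(0.85 × 4 × 11.4) = 5.33 in.

a ≈ 5.33 in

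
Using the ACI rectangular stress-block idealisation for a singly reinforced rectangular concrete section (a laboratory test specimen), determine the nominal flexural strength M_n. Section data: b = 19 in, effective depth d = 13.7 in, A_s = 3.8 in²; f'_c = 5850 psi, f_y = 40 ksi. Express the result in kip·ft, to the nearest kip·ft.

T = A_s f_y = 3.8 × 40 = 152 kips.
a = T/(0.85 f'_c b) = 152/(0.85 × 5.85 × 19) = 1.609 in.
M_n = T(d − a/2) = 152 × (13.7 − 0.8045) = 1960.1 kip·in = 1960.1/12 = 163.34 kip·ft.

M_n ≈ 163 kip·ft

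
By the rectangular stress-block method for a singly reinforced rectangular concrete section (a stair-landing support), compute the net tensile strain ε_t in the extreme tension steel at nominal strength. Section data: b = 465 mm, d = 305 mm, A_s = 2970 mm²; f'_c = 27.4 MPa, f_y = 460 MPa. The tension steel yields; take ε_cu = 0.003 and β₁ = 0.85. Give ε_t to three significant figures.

ε_t ≈ 0.00317

a = A_s f_y/(0.85 f'_c b) = 126.15 mm.
β₁ = 0.85, so c = a/β₁ = 126.15/0.85 = 148.41 mm.
From the linear strain diagram with ε_cu = 0.003: ε_t = 0.003 (d − c)/c = 0.003 × (305 − 148.41)/148.41 = 0.00317.
ε_t < 0.004 — the section is over-reinforced for flexure under ACI limits.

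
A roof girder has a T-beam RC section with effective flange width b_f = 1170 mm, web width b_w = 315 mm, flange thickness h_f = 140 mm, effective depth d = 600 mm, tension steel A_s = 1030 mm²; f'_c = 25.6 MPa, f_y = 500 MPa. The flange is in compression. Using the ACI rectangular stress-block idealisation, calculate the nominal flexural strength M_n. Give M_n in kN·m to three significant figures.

M_n ≈ 304 kN·m

Tension: T = A_s f_y = 1030 × 500 = 515000 N.
Try a within the flange: a = T/(0.85 f'_c b_f) = 515000/(0.85 × 25.6 × 1170) = 20.23 mm.
Since a = 20.23 ≤ h_f = 140 mm, the stress block lies entirely in the flange; analyse as a rectangular beam of width b_f.
M_n = T(d − a/2) = 515000 × (600 − 10.115) = 303.79 × 10⁶ N·mm.
M_n = 303.79 kN·m.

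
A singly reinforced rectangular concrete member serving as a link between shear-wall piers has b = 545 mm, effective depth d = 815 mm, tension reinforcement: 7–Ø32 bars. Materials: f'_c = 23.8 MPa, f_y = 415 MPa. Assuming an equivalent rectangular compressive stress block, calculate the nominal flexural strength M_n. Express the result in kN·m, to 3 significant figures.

A_s = 7 × 804 = 5628 mm².
T = A_s f_y = 5628 × 415 = 2335620 N = 2335.62 kN.
From C = T: a = T/(0.85 f'_c b) = 2335620/(0.85 × 23.8 × 545) = 211.84 mm.
M_n = T(d − a/2) = 2335.62 kN × (815 − 105.92) mm = 1656.14 kN·m.

M_n ≈ 1660 kN·m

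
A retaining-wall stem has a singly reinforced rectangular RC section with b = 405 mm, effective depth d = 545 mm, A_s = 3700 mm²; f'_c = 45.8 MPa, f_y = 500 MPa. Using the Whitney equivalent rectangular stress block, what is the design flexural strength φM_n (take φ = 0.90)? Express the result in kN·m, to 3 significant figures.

φM_n ≈ 810 kN·m

T = A_s f_y = 3700 × 500 = 1850000 N = 1850 kN.
From C = T: a = T/(0.85 f'_c b) = 1850000/(0.85 × 45.8 × 405) = 117.34 mm.
M_n = T(d − a/2) = 1850 kN × (545 − 58.67) mm = 899.71 kN·m.
φM_n = 0.90 × 899.71 = 809.74 kN·m.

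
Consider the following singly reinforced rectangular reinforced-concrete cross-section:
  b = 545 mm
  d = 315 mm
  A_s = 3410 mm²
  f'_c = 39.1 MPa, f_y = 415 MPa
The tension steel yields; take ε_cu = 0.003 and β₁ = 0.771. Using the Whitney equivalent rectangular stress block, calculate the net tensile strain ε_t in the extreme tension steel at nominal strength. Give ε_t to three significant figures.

ε_t ≈ 0.00633

a = A_s f_y/(0.85 f'_c b) = 78.13 mm.
β₁ = 0.771, so c = a/β₁ = 78.13/0.771 = 101.34 mm.
From the linear strain diagram with ε_cu = 0.003: ε_t = 0.003 (d − c)/c = 0.003 × (315 − 101.34)/101.34 = 0.00633.
Since ε_t ≥ 0.005, the section is tension-controlled.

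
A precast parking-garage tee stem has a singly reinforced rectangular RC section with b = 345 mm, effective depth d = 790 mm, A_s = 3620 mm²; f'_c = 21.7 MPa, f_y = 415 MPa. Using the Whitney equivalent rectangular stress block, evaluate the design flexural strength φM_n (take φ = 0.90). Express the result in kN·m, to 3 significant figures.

φM_n ≈ 909 kN·m

T = A_s f_y = 3620 × 415 = 1502300 N = 1502.3 kN.
From C = T: a = T/(0.85 f'_c b) = 1502300/(0.85 × 21.7 × 345) = 236.08 mm.
M_n = T(d − a/2) = 1502.3 kN × (790 − 118.04) mm = 1009.49 kN·m.
φM_n = 0.90 × 1009.49 = 908.54 kN·m.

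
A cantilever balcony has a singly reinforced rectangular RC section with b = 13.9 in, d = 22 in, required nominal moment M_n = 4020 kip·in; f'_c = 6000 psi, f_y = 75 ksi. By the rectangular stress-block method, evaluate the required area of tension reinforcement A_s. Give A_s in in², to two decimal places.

A_s ≈ 2.60 in²

From M_n = 0.85 f'_c a b (d − a/2):
a = d − √(d² − 2M_n/(0.85 f'_c b)) = 22 − √(22² − 2 × 4020/(0.85 × 6 × 13.9)) = 2.749 in.
A_s = 0.85 f'_c a b / f_y = 0.85 × 6 × 2.749 × 13.9 / 75 = 2.598 in².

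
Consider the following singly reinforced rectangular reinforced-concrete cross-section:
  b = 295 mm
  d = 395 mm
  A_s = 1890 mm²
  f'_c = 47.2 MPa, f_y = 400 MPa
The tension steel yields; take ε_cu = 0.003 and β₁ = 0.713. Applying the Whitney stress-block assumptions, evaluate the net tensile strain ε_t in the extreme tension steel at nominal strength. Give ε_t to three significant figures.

ε_t ≈ 0.0102

a = A_s f_y/(0.85 f'_c b) = 63.88 mm.
β₁ = 0.713, so c = a/β₁ = 63.88/0.713 = 89.59 mm.
From the linear strain diagram with ε_cu = 0.003: ε_t = 0.003 (d − c)/c = 0.003 × (395 − 89.59)/89.59 = 0.0102.
Since ε_t ≥ 0.005, the section is tension-controlled.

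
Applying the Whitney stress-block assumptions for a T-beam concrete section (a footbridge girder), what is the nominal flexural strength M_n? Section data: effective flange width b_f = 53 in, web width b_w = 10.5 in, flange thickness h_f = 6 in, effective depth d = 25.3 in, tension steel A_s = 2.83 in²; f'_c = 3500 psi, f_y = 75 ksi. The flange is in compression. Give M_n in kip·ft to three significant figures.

Tension: T = A_s f_y = 2.83 × 75 = 212.25 kips.
Try a within the flange: a = T/(0.85 f'_c b_f) = 212.25/(0.85 × 3.5 × 53) = 1.346 in.
Since a = 1.346 ≤ h_f = 6 in, the stress block lies entirely in the flange; analyse as a rectangular beam of width b_f.
M_n = T(d − a/2) = 212.25 × (25.3 − 0.673) = 5227.1 kip·in.
M_n = 5227.1/12 = 435.59 kip·ft.

M_n ≈ 436 kip·ft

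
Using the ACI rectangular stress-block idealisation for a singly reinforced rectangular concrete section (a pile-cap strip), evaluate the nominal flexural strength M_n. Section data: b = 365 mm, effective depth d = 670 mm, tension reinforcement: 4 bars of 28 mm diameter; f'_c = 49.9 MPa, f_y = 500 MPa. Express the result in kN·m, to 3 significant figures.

A_s = 4 × 616 = 2464 mm².
T = A_s f_y = 2464 × 500 = 1232000 N = 1232 kN.
From C = T: a = T/(0.85 f'_c b) = 1232000/(0.85 × 49.9 × 365) = 79.58 mm.
M_n = T(d − a/2) = 1232 kN × (670 − 39.79) mm = 776.42 kN·m.

M_n ≈ 776 kN·m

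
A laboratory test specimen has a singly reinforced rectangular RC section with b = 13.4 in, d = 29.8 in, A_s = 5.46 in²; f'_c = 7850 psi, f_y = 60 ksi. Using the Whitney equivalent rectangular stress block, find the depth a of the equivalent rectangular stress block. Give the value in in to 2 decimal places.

a ≈ 3.66 in

T = A_s f_y = 5.46 × 60 = 327.6 kips.
a = T/(0.85 f'_c b) = 327.6/(0.85 × 7.85 × 13.4) = 3.66 in.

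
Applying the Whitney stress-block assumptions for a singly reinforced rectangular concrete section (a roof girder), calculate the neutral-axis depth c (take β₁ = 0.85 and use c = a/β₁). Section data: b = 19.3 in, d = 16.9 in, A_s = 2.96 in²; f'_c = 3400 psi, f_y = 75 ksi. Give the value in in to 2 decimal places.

c ≈ 4.68 in

T = A_s f_y = 2.96 × 75 = 222 kips.
a = T/(0.85 f'_c b) = 222/(0.85 × 3.4 × 19.3) = 3.9801 in.
With β₁ = 0.85, c = a/β₁ = 3.9801/0.85 = 4.68 in.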